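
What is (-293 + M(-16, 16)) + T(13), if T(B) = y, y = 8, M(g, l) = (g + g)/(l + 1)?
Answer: -4877/17 ≈ -286.88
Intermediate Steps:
M(g, l) = 2*g/(1 + l) (M(g, l) = (2*g)/(1 + l) = 2*g/(1 + l))
T(B) = 8
(-293 + M(-16, 16)) + T(13) = (-293 + 2*(-16)/(1 + 16)) + 8 = (-293 + 2*(-16)/17) + 8 = (-293 + 2*(-16)*(1/17)) + 8 = (-293 - 32/17) + 8 = -5013/17 + 8 = -4877/17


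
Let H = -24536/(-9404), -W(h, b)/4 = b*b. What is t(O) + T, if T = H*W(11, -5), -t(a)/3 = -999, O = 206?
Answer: 6432547/2351 ≈ 2736.1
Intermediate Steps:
t(a) = 2997 (t(a) = -3*(-999) = 2997)
W(h, b) = -4*b**2 (W(h, b) = -4*b*b = -4*b**2)
H = 6134/2351 (H = -24536*(-1/9404) = 6134/2351 ≈ 2.6091)
T = -613400/2351 (T = 6134*(-4*(-5)**2)/2351 = 6134*(-4*25)/2351 = (6134/2351)*(-100) = -613400/2351 ≈ -260.91)
t(O) + T = 2997 - 613400/2351 = 6432547/2351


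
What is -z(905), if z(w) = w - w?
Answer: 0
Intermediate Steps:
z(w) = 0
-z(905) = -1*0 = 0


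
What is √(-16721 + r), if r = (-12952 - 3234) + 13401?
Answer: I*√19506 ≈ 139.66*I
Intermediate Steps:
r = -2785 (r = -16186 + 13401 = -2785)
√(-16721 + r) = √(-16721 - 2785) = √(-19506) = I*√19506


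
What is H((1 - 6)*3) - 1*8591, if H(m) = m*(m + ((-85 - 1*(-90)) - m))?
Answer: -8666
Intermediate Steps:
H(m) = 5*m (H(m) = m*(m + ((-85 + 90) - m)) = m*(m + (5 - m)) = m*5 = 5*m)
H((1 - 6)*3) - 1*8591 = 5*((1 - 6)*3) - 1*8591 = 5*(-5*3) - 8591 = 5*(-15) - 8591 = -75 - 8591 = -8666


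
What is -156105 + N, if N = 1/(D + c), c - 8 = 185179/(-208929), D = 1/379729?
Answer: -12585922498572027/80624796338 ≈ -1.5610e+5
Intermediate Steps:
D = 1/379729 ≈ 2.6335e-6
c = 1486253/208929 (c = 8 + 185179/(-208929) = 8 + 185179*(-1/208929) = 8 - 185179/208929 = 1486253/208929 ≈ 7.1137)
N = 11333771463/80624796338 (N = 1/(1/379729 + 1486253/208929) = 1/(80624796338/11333771463) = 11333771463/80624796338 ≈ 0.14057)
-156105 + N = -156105 + 11333771463/80624796338 = -12585922498572027/80624796338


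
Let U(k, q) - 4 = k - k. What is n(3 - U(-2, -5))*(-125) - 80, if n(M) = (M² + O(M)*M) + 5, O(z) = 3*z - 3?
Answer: -1580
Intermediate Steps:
U(k, q) = 4 (U(k, q) = 4 + (k - k) = 4 + 0 = 4)
O(z) = -3 + 3*z
n(M) = 5 + M² + M*(-3 + 3*M) (n(M) = (M² + (-3 + 3*M)*M) + 5 = (M² + M*(-3 + 3*M)) + 5 = 5 + M² + M*(-3 + 3*M))
n(3 - U(-2, -5))*(-125) - 80 = (5 - 3*(3 - 1*4) + 4*(3 - 1*4)²)*(-125) - 80 = (5 - 3*(3 - 4) + 4*(3 - 4)²)*(-125) - 80 = (5 - 3*(-1) + 4*(-1)²)*(-125) - 80 = (5 + 3 + 4*1)*(-125) - 80 = (5 + 3 + 4)*(-125) - 80 = 12*(-125) - 80 = -1500 - 80 = -1580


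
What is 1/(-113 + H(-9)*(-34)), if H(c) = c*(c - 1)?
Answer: -1/3173 ≈ -0.00031516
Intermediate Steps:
H(c) = c*(-1 + c)
1/(-113 + H(-9)*(-34)) = 1/(-113 - 9*(-1 - 9)*(-34)) = 1/(-113 - 9*(-10)*(-34)) = 1/(-113 + 90*(-34)) = 1/(-113 - 3060) = 1/(-3173) = -1/3173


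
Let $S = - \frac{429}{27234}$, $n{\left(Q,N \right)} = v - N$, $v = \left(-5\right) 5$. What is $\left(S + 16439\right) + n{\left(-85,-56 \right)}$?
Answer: $\frac{149514517}{9078} \approx 16470.0$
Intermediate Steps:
$v = -25$
$n{\left(Q,N \right)} = -25 - N$
$S = - \frac{143}{9078}$ ($S = \left(-429\right) \frac{1}{27234} = - \frac{143}{9078} \approx -0.015752$)
$\left(S + 16439\right) + n{\left(-85,-56 \right)} = \left(- \frac{143}{9078} + 16439\right) - -31 = \frac{149233099}{9078} + \left(-25 + 56\right) = \frac{149233099}{9078} + 31 = \frac{149514517}{9078}$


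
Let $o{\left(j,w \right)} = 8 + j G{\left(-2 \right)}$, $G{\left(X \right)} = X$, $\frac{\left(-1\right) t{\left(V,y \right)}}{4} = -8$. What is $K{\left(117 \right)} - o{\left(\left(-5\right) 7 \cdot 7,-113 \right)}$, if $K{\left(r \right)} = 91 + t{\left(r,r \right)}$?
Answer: $-375$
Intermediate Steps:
$t{\left(V,y \right)} = 32$ ($t{\left(V,y \right)} = \left(-4\right) \left(-8\right) = 32$)
$o{\left(j,w \right)} = 8 - 2 j$ ($o{\left(j,w \right)} = 8 + j \left(-2\right) = 8 - 2 j$)
$K{\left(r \right)} = 123$ ($K{\left(r \right)} = 91 + 32 = 123$)
$K{\left(117 \right)} - o{\left(\left(-5\right) 7 \cdot 7,-113 \right)} = 123 - \left(8 - 2 \left(-5\right) 7 \cdot 7\right) = 123 - \left(8 - 2 \left(\left(-35\right) 7\right)\right) = 123 - \left(8 - -490\right) = 123 - \left(8 + 490\right) = 123 - 498 = -375$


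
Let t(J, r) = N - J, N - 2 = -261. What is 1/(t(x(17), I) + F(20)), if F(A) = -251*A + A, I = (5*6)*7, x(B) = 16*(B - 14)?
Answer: -1/5307 ≈ -0.00018843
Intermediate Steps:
x(B) = -224 + 16*B (x(B) = 16*(-14 + B) = -224 + 16*B)
N = -259 (N = 2 - 261 = -259)
I = 210 (I = 30*7 = 210)
t(J, r) = -259 - J
F(A) = -250*A
1/(t(x(17), I) + F(20)) = 1/((-259 - (-224 + 16*17)) - 250*20) = 1/((-259 - (-224 + 272)) - 5000) = 1/((-259 - 1*48) - 5000) = 1/((-259 - 48) - 5000) = 1/(-307 - 5000) = 1/(-5307) = -1/5307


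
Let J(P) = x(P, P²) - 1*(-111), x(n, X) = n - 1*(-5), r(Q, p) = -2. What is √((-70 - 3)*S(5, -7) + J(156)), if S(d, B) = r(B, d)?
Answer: √418 ≈ 20.445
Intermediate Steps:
S(d, B) = -2
x(n, X) = 5 + n (x(n, X) = n + 5 = 5 + n)
J(P) = 116 + P (J(P) = (5 + P) - 1*(-111) = (5 + P) + 111 = 116 + P)
√((-70 - 3)*S(5, -7) + J(156)) = √((-70 - 3)*(-2) + (116 + 156)) = √(-73*(-2) + 272) = √(146 + 272) = √418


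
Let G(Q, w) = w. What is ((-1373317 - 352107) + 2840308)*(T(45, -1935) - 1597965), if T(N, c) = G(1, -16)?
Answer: -1781563449204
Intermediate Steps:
T(N, c) = -16
((-1373317 - 352107) + 2840308)*(T(45, -1935) - 1597965) = ((-1373317 - 352107) + 2840308)*(-16 - 1597965) = (-1725424 + 2840308)*(-1597981) = 1114884*(-1597981) = -1781563449204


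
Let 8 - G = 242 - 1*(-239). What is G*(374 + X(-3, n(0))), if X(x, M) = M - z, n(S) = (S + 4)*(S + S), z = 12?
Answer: -171226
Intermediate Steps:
n(S) = 2*S*(4 + S) (n(S) = (4 + S)*(2*S) = 2*S*(4 + S))
G = -473 (G = 8 - (242 - 1*(-239)) = 8 - (242 + 239) = 8 - 1*481 = 8 - 481 = -473)
X(x, M) = -12 + M (X(x, M) = M - 1*12 = M - 12 = -12 + M)
G*(374 + X(-3, n(0))) = -473*(374 + (-12 + 2*0*(4 + 0))) = -473*(374 + (-12 + 2*0*4)) = -473*(374 + (-12 + 0)) = -473*(374 - 12) = -473*362 = -171226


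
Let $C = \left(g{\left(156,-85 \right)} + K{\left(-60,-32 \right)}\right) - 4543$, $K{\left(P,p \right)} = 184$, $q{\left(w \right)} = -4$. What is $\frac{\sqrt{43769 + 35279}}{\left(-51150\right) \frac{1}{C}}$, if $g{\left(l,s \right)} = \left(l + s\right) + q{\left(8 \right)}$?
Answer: $\frac{4292 \sqrt{19762}}{25575} \approx 23.592$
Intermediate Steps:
$g{\left(l,s \right)} = -4 + l + s$ ($g{\left(l,s \right)} = \left(l + s\right) - 4 = -4 + l + s$)
$C = -4292$ ($C = \left(\left(-4 + 156 - 85\right) + 184\right) - 4543 = \left(67 + 184\right) - 4543 = 251 - 4543 = -4292$)
$\frac{\sqrt{43769 + 35279}}{\left(-51150\right) \frac{1}{C}} = \frac{\sqrt{43769 + 35279}}{\left(-51150\right) \frac{1}{-4292}} = \frac{\sqrt{79048}}{\left(-51150\right) \left(- \frac{1}{4292}\right)} = \frac{2 \sqrt{19762}}{\frac{25575}{2146}} = 2 \sqrt{19762} \cdot \frac{2146}{25575} = \frac{4292 \sqrt{19762}}{25575}$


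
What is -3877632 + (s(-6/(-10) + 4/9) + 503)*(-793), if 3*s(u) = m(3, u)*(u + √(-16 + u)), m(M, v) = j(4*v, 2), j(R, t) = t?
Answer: -577403527/135 - 1586*I*√3365/45 ≈ -4.2771e+6 - 2044.5*I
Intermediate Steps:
m(M, v) = 2
s(u) = 2*u/3 + 2*√(-16 + u)/3 (s(u) = (2*(u + √(-16 + u)))/3 = (2*u + 2*√(-16 + u))/3 = 2*u/3 + 2*√(-16 + u)/3)
-3877632 + (s(-6/(-10) + 4/9) + 503)*(-793) = -3877632 + ((2*(-6/(-10) + 4/9)/3 + 2*√(-16 + (-6/(-10) + 4/9))/3) + 503)*(-793) = -3877632 + ((2*(-6*(-⅒) + 4*(⅑))/3 + 2*√(-16 + (-6*(-⅒) + 4*(⅑)))/3) + 503)*(-793) = -3877632 + ((2*(⅗ + 4/9)/3 + 2*√(-16 + (⅗ + 4/9))/3) + 503)*(-793) = -3877632 + (((⅔)*(47/45) + 2*√(-16 + 47/45)/3) + 503)*(-793) = -3877632 + ((94/135 + 2*√(-673/45)/3) + 503)*(-793) = -3877632 + ((94/135 + 2*(I*√3365/15)/3) + 503)*(-793) = -3877632 + ((94/135 + 2*I*√3365/45) + 503)*(-793) = -3877632 + (67999/135 + 2*I*√3365/45)*(-793) = -3877632 + (-53923207/135 - 1586*I*√3365/45) = -577403527/135 - 1586*I*√3365/45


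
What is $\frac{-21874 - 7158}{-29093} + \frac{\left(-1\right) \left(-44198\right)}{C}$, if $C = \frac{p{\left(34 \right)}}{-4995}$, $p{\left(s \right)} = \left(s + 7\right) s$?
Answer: $- \frac{78326735821}{494581} \approx -1.5837 \cdot 10^{5}$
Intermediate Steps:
$p{\left(s \right)} = s \left(7 + s\right)$ ($p{\left(s \right)} = \left(7 + s\right) s = s \left(7 + s\right)$)
$C = - \frac{1394}{4995}$ ($C = \frac{34 \left(7 + 34\right)}{-4995} = 34 \cdot 41 \left(- \frac{1}{4995}\right) = 1394 \left(- \frac{1}{4995}\right) = - \frac{1394}{4995} \approx -0.27908$)
$\frac{-21874 - 7158}{-29093} + \frac{\left(-1\right) \left(-44198\right)}{C} = \frac{-21874 - 7158}{-29093} + \frac{\left(-1\right) \left(-44198\right)}{- \frac{1394}{4995}} = \left(-21874 - 7158\right) \left(- \frac{1}{29093}\right) + 44198 \left(- \frac{4995}{1394}\right) = \left(-29032\right) \left(- \frac{1}{29093}\right) - \frac{2692305}{17} = \frac{29032}{29093} - \frac{2692305}{17} = - \frac{78326735821}{494581}$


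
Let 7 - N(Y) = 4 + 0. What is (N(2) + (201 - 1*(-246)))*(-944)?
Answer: -424800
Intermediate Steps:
N(Y) = 3 (N(Y) = 7 - (4 + 0) = 7 - 1*4 = 7 - 4 = 3)
(N(2) + (201 - 1*(-246)))*(-944) = (3 + (201 - 1*(-246)))*(-944) = (3 + (201 + 246))*(-944) = (3 + 447)*(-944) = 450*(-944) = -424800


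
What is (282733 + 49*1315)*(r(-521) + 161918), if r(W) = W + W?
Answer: 55850999168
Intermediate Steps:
r(W) = 2*W
(282733 + 49*1315)*(r(-521) + 161918) = (282733 + 49*1315)*(2*(-521) + 161918) = (282733 + 64435)*(-1042 + 161918) = 347168*160876 = 55850999168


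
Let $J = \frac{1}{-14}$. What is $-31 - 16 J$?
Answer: $- \frac{209}{7} \approx -29.857$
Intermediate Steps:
$J = - \frac{1}{14} \approx -0.071429$
$-31 - 16 J = -31 - 16 \left(- \frac{1}{14}\right) = -31 - - \frac{8}{7} = -31 + \frac{8}{7} = - \frac{209}{7}$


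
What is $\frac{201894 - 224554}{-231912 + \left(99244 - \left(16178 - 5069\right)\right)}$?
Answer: $\frac{22660}{143777} \approx 0.15761$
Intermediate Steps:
$\frac{201894 - 224554}{-231912 + \left(99244 - \left(16178 - 5069\right)\right)} = - \frac{22660}{-231912 + \left(99244 - \left(16178 - 5069\right)\right)} = - \frac{22660}{-231912 + \left(99244 - 11109\right)} = - \frac{22660}{-231912 + 88135} = - \frac{22660}{-143777} = \left(-22660\right) \left(- \frac{1}{143777}\right) = \frac{22660}{143777}$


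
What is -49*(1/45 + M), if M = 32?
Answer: -70609/45 ≈ -1569.1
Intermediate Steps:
-49*(1/45 + M) = -49*(1/45 + 32) = -49*1441/45 = -70609/45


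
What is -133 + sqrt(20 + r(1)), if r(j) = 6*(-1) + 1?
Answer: -133 + sqrt(15) ≈ -129.13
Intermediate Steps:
r(j) = -5 (r(j) = -6 + 1 = -5)
-133 + sqrt(20 + r(1)) = -133 + sqrt(20 - 5) = -133 + sqrt(15)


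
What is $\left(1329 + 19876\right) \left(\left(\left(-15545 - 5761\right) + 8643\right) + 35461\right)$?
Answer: $483431590$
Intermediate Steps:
$\left(1329 + 19876\right) \left(\left(\left(-15545 - 5761\right) + 8643\right) + 35461\right) = 21205 \left(\left(-21306 + 8643\right) + 35461\right) = 21205 \left(-12663 + 35461\right) = 21205 \cdot 22798 = 483431590$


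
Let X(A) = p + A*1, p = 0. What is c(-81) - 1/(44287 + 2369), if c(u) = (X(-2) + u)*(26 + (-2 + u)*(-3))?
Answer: -1064923201/46656 ≈ -22825.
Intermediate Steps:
X(A) = A (X(A) = 0 + A*1 = 0 + A = A)
c(u) = (-2 + u)*(32 - 3*u) (c(u) = (-2 + u)*(26 + (-2 + u)*(-3)) = (-2 + u)*(26 + (6 - 3*u)) = (-2 + u)*(32 - 3*u))
c(-81) - 1/(44287 + 2369) = (-64 - 3*(-81)² + 38*(-81)) - 1/(44287 + 2369) = (-64 - 3*6561 - 3078) - 1/46656 = (-64 - 19683 - 3078) - 1*1/46656 = -22825 - 1/46656 = -1064923201/46656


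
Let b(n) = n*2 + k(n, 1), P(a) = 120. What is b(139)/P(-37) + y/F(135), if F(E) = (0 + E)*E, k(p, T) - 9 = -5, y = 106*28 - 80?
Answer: 182867/72900 ≈ 2.5085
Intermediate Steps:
y = 2888 (y = 2968 - 80 = 2888)
k(p, T) = 4 (k(p, T) = 9 - 5 = 4)
b(n) = 4 + 2*n (b(n) = n*2 + 4 = 2*n + 4 = 4 + 2*n)
F(E) = E² (F(E) = E*E = E²)
b(139)/P(-37) + y/F(135) = (4 + 2*139)/120 + 2888/(135²) = (4 + 278)*(1/120) + 2888/18225 = 282*(1/120) + 2888*(1/18225) = 47/20 + 2888/18225 = 182867/72900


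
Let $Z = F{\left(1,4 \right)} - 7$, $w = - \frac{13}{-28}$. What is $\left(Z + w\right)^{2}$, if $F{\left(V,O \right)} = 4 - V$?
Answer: $\frac{9801}{784} \approx 12.501$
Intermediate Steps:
$w = \frac{13}{28}$ ($w = \left(-13\right) \left(- \frac{1}{28}\right) = \frac{13}{28} \approx 0.46429$)
$Z = -4$ ($Z = \left(4 - 1\right) - 7 = 3 - 7 = -4$)
$\left(Z + w\right)^{2} = \left(-4 + \frac{13}{28}\right)^{2} = \left(- \frac{99}{28}\right)^{2} = \frac{9801}{784}$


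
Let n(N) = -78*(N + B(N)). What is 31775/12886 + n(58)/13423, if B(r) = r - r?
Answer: 368219561/172968778 ≈ 2.1288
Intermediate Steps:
B(r) = 0
n(N) = -78*N (n(N) = -78*(N + 0) = -78*N)
31775/12886 + n(58)/13423 = 31775/12886 - 78*58/13423 = 31775*(1/12886) - 4524*1/13423 = 31775/12886 - 4524/13423 = 368219561/172968778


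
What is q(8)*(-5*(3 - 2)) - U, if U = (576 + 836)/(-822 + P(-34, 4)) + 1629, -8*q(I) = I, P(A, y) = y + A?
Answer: -345559/213 ≈ -1622.3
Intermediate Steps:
P(A, y) = A + y
q(I) = -I/8
U = 346624/213 (U = (576 + 836)/(-822 + (-34 + 4)) + 1629 = 1412/(-822 - 30) + 1629 = 1412/(-852) + 1629 = 1412*(-1/852) + 1629 = -353/213 + 1629 = 346624/213 ≈ 1627.3)
q(8)*(-5*(3 - 2)) - U = (-⅛*8)*(-5*(3 - 2)) - 1*346624/213 = -(-5) - 346624/213 = -1*(-5) - 346624/213 = 5 - 346624/213 = -345559/213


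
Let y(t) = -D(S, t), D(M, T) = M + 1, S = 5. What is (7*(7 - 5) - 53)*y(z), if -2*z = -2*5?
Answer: 234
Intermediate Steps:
D(M, T) = 1 + M
z = 5 (z = -(-1)*5 = -½*(-10) = 5)
y(t) = -6 (y(t) = -(1 + 5) = -1*6 = -6)
(7*(7 - 5) - 53)*y(z) = (7*(7 - 5) - 53)*(-6) = (7*2 - 53)*(-6) = (14 - 53)*(-6) = -39*(-6) = 234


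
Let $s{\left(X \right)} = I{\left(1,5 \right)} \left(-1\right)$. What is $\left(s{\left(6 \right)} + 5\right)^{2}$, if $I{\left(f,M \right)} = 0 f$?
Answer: $25$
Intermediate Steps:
$I{\left(f,M \right)} = 0$
$s{\left(X \right)} = 0$ ($s{\left(X \right)} = 0 \left(-1\right) = 0$)
$\left(s{\left(6 \right)} + 5\right)^{2} = \left(0 + 5\right)^{2} = 5^{2} = 25$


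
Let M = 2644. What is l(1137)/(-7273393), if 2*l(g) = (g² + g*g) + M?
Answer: -1294091/7273393 ≈ -0.17792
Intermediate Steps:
l(g) = 1322 + g² (l(g) = ((g² + g*g) + 2644)/2 = ((g² + g²) + 2644)/2 = (2*g² + 2644)/2 = (2644 + 2*g²)/2 = 1322 + g²)
l(1137)/(-7273393) = (1322 + 1137²)/(-7273393) = (1322 + 1292769)*(-1/7273393) = 1294091*(-1/7273393) = -1294091/7273393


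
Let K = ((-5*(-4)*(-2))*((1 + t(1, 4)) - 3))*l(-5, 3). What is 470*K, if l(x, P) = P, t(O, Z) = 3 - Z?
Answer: 169200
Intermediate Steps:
K = 360 (K = ((-5*(-4)*(-2))*((1 + (3 - 1*4)) - 3))*3 = ((20*(-2))*((1 + (3 - 4)) - 3))*3 = -40*((1 - 1) - 3)*3 = -40*(0 - 3)*3 = -40*(-3)*3 = 120*3 = 360)
470*K = 470*360 = 169200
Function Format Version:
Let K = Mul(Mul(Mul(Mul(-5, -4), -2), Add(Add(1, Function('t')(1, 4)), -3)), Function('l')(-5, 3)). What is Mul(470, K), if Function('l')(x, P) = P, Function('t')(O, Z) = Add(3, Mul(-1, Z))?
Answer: 169200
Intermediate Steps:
K = 360 (K = Mul(Mul(Mul(Mul(-5, -4), -2), Add(Add(1, Add(3, Mul(-1, 4))), -3)), 3) = Mul(Mul(Mul(20, -2), Add(Add(1, Add(3, -4)), -3)), 3) = Mul(Mul(-40, Add(Add(1, -1), -3)), 3) = Mul(Mul(-40, Add(0, -3)), 3) = Mul(Mul(-40, -3), 3) = Mul(120, 3) = 360)
Mul(470, K) = Mul(470, 360) = 169200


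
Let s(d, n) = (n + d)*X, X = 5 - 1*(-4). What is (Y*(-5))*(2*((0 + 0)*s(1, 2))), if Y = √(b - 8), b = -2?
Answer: 0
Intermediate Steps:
X = 9 (X = 5 + 4 = 9)
s(d, n) = 9*d + 9*n (s(d, n) = (n + d)*9 = (d + n)*9 = 9*d + 9*n)
Y = I*√10 (Y = √(-2 - 8) = √(-10) = I*√10 ≈ 3.1623*I)
(Y*(-5))*(2*((0 + 0)*s(1, 2))) = ((I*√10)*(-5))*(2*((0 + 0)*(9*1 + 9*2))) = (-5*I*√10)*(2*(0*(9 + 18))) = (-5*I*√10)*(2*(0*27)) = (-5*I*√10)*(2*0) = -5*I*√10*0 = 0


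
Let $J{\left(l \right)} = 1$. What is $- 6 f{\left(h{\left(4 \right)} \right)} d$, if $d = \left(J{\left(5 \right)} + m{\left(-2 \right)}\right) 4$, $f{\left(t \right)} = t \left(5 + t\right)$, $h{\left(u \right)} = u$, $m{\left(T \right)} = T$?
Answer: $864$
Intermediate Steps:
$d = -4$ ($d = \left(1 - 2\right) 4 = \left(-1\right) 4 = -4$)
$- 6 f{\left(h{\left(4 \right)} \right)} d = - 6 \cdot 4 \left(5 + 4\right) \left(-4\right) = - 6 \cdot 4 \cdot 9 \left(-4\right) = \left(-6\right) 36 \left(-4\right) = \left(-216\right) \left(-4\right) = 864$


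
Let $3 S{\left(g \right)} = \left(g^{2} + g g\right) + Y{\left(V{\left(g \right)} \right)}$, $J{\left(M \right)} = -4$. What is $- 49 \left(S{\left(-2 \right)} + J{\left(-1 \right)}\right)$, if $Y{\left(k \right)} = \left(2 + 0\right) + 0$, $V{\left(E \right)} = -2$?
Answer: $\frac{98}{3} \approx 32.667$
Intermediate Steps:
$Y{\left(k \right)} = 2$ ($Y{\left(k \right)} = 2 + 0 = 2$)
$S{\left(g \right)} = \frac{2}{3} + \frac{2 g^{2}}{3}$ ($S{\left(g \right)} = \frac{\left(g^{2} + g g\right) + 2}{3} = \frac{\left(g^{2} + g^{2}\right) + 2}{3} = \frac{2 g^{2} + 2}{3} = \frac{2 + 2 g^{2}}{3} = \frac{2}{3} + \frac{2 g^{2}}{3}$)
$- 49 \left(S{\left(-2 \right)} + J{\left(-1 \right)}\right) = - 49 \left(\left(\frac{2}{3} + \frac{2 \left(-2\right)^{2}}{3}\right) - 4\right) = - 49 \left(\left(\frac{2}{3} + \frac{2}{3} \cdot 4\right) - 4\right) = - 49 \left(\left(\frac{2}{3} + \frac{8}{3}\right) - 4\right) = - 49 \left(\frac{10}{3} - 4\right) = \left(-49\right) \left(- \frac{2}{3}\right) = \frac{98}{3}$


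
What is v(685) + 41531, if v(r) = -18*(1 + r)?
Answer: 29183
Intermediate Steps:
v(r) = -18 - 18*r
v(685) + 41531 = (-18 - 18*685) + 41531 = (-18 - 12330) + 41531 = -12348 + 41531 = 29183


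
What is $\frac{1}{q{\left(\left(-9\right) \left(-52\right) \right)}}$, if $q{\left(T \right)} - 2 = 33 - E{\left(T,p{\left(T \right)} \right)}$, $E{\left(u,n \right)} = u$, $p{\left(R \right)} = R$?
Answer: $- \frac{1}{433} \approx -0.0023095$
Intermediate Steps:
$q{\left(T \right)} = 35 - T$ ($q{\left(T \right)} = 2 - \left(-33 + T\right) = 35 - T$)
$\frac{1}{q{\left(\left(-9\right) \left(-52\right) \right)}} = \frac{1}{35 - \left(-9\right) \left(-52\right)} = \frac{1}{35 - 468} = \frac{1}{-433} = - \frac{1}{433}$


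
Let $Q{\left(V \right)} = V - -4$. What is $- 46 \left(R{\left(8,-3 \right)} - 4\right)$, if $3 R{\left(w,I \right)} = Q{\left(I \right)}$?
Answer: $\frac{506}{3} \approx 168.67$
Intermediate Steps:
$Q{\left(V \right)} = 4 + V$ ($Q{\left(V \right)} = V + 4 = 4 + V$)
$R{\left(w,I \right)} = \frac{4}{3} + \frac{I}{3}$ ($R{\left(w,I \right)} = \frac{4 + I}{3} = \frac{4}{3} + \frac{I}{3}$)
$- 46 \left(R{\left(8,-3 \right)} - 4\right) = - 46 \left(\left(\frac{4}{3} + \frac{1}{3} \left(-3\right)\right) - 4\right) = - 46 \left(\left(\frac{4}{3} - 1\right) + \left(-22 + 18\right)\right) = - 46 \left(\frac{1}{3} - 4\right) = \left(-46\right) \left(- \frac{11}{3}\right) = \frac{506}{3}$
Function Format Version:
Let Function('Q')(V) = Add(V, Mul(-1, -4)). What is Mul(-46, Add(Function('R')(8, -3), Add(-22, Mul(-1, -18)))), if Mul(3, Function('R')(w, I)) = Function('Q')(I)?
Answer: Rational(506, 3) ≈ 168.67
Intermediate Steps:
Function('Q')(V) = Add(4, V) (Function('Q')(V) = Add(V, 4) = Add(4, V))
Function('R')(w, I) = Add(Rational(4, 3), Mul(Rational(1, 3), I)) (Function('R')(w, I) = Mul(Rational(1, 3), Add(4, I)) = Add(Rational(4, 3), Mul(Rational(1, 3), I)))
Mul(-46, Add(Function('R')(8, -3), Add(-22, Mul(-1, -18)))) = Mul(-46, Add(Add(Rational(4, 3), Mul(Rational(1, 3), -3)), Add(-22, Mul(-1, -18)))) = Mul(-46, Add(Add(Rational(4, 3), -1), Add(-22, 18))) = Mul(-46, Add(Rational(1, 3), -4)) = Mul(-46, Rational(-11, 3)) = Rational(506, 3)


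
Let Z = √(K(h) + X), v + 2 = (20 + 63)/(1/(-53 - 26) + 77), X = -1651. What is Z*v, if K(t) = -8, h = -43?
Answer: -5607*I*√1659/6082 ≈ -37.55*I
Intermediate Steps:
v = -5607/6082 (v = -2 + (20 + 63)/(1/(-53 - 26) + 77) = -2 + 83/(1/(-79) + 77) = -2 + 83/(-1/79 + 77) = -2 + 83/(6082/79) = -2 + 83*(79/6082) = -2 + 6557/6082 = -5607/6082 ≈ -0.92190)
Z = I*√1659 (Z = √(-8 - 1651) = √(-1659) = I*√1659 ≈ 40.731*I)
Z*v = (I*√1659)*(-5607/6082) = -5607*I*√1659/6082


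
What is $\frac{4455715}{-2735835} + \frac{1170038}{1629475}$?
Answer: $- \frac{811889057579}{891594947325} \approx -0.9106$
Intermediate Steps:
$\frac{4455715}{-2735835} + \frac{1170038}{1629475} = 4455715 \left(- \frac{1}{2735835}\right) + 1170038 \cdot \frac{1}{1629475} = - \frac{891143}{547167} + \frac{1170038}{1629475} = - \frac{811889057579}{891594947325}$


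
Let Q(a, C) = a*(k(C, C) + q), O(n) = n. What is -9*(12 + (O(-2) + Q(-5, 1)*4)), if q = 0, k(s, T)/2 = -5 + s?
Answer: -1530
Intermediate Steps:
k(s, T) = -10 + 2*s (k(s, T) = 2*(-5 + s) = -10 + 2*s)
Q(a, C) = a*(-10 + 2*C) (Q(a, C) = a*((-10 + 2*C) + 0) = a*(-10 + 2*C))
-9*(12 + (O(-2) + Q(-5, 1)*4)) = -9*(12 + (-2 + (2*(-5)*(-5 + 1))*4)) = -9*(12 + (-2 + (2*(-5)*(-4))*4)) = -9*(12 + (-2 + 40*4)) = -9*(12 + (-2 + 160)) = -9*(12 + 158) = -9*170 = -1530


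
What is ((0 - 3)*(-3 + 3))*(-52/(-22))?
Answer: 0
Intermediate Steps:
((0 - 3)*(-3 + 3))*(-52/(-22)) = (-3*0)*(-52*(-1/22)) = 0*(26/11) = 0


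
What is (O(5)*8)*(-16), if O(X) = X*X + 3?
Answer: -3584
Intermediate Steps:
O(X) = 3 + X**2 (O(X) = X**2 + 3 = 3 + X**2)
(O(5)*8)*(-16) = ((3 + 5**2)*8)*(-16) = ((3 + 25)*8)*(-16) = (28*8)*(-16) = 224*(-16) = -3584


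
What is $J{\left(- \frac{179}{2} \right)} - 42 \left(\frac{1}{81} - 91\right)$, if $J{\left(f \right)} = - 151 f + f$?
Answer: $\frac{465655}{27} \approx 17246.0$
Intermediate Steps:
$J{\left(f \right)} = - 150 f$
$J{\left(- \frac{179}{2} \right)} - 42 \left(\frac{1}{81} - 91\right) = - 150 \left(- \frac{179}{2}\right) - 42 \left(\frac{1}{81} - 91\right) = - 150 \left(\left(-179\right) \frac{1}{2}\right) - 42 \left(\frac{1}{81} - 91\right) = \left(-150\right) \left(- \frac{179}{2}\right) - - \frac{103180}{27} = 13425 + \frac{103180}{27} = \frac{465655}{27}$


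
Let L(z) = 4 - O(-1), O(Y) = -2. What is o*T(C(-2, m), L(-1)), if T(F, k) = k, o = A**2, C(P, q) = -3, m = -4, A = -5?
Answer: 150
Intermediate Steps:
L(z) = 6 (L(z) = 4 - 1*(-2) = 4 + 2 = 6)
o = 25 (o = (-5)**2 = 25)
o*T(C(-2, m), L(-1)) = 25*6 = 150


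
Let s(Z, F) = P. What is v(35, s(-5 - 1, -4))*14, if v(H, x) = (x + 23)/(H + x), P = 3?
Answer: 182/19 ≈ 9.5789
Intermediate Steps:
s(Z, F) = 3
v(H, x) = (23 + x)/(H + x)
v(35, s(-5 - 1, -4))*14 = ((23 + 3)/(35 + 3))*14 = (26/38)*14 = ((1/38)*26)*14 = (13/19)*14 = 182/19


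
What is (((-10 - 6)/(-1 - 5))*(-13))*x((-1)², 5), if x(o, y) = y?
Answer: -520/3 ≈ -173.33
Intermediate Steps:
(((-10 - 6)/(-1 - 5))*(-13))*x((-1)², 5) = (((-10 - 6)/(-1 - 5))*(-13))*5 = (-16/(-6)*(-13))*5 = (-16*(-⅙)*(-13))*5 = ((8/3)*(-13))*5 = -104/3*5 = -520/3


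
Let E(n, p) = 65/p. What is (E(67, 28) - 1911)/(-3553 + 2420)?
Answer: 53443/31724 ≈ 1.6846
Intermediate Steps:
(E(67, 28) - 1911)/(-3553 + 2420) = (65/28 - 1911)/(-3553 + 2420) = (65*(1/28) - 1911)/(-1133) = (65/28 - 1911)*(-1/1133) = -53443/28*(-1/1133) = 53443/31724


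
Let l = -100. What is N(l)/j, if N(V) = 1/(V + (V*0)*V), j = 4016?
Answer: -1/401600 ≈ -2.4900e-6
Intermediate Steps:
N(V) = 1/V (N(V) = 1/(V + 0*V) = 1/(V + 0) = 1/V)
N(l)/j = 1/(-100*4016) = -1/100*1/4016 = -1/401600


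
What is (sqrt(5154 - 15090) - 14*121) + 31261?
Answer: 29567 + 12*I*sqrt(69) ≈ 29567.0 + 99.679*I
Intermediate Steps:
(sqrt(5154 - 15090) - 14*121) + 31261 = (sqrt(-9936) - 1694) + 31261 = (12*I*sqrt(69) - 1694) + 31261 = (-1694 + 12*I*sqrt(69)) + 31261 = 29567 + 12*I*sqrt(69)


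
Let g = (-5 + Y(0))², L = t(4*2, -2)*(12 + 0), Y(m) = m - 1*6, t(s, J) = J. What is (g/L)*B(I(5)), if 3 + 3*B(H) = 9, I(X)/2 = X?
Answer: -121/12 ≈ -10.083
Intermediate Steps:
I(X) = 2*X
Y(m) = -6 + m (Y(m) = m - 6 = -6 + m)
B(H) = 2 (B(H) = -1 + (⅓)*9 = -1 + 3 = 2)
L = -24 (L = -2*(12 + 0) = -2*12 = -24)
g = 121 (g = (-5 + (-6 + 0))² = (-5 - 6)² = (-11)² = 121)
(g/L)*B(I(5)) = (121/(-24))*2 = (121*(-1/24))*2 = -121/24*2 = -121/12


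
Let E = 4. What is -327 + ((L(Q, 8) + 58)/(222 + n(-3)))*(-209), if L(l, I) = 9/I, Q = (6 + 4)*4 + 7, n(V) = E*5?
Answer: -6049/16 ≈ -378.06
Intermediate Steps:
n(V) = 20 (n(V) = 4*5 = 20)
Q = 47 (Q = 10*4 + 7 = 40 + 7 = 47)
-327 + ((L(Q, 8) + 58)/(222 + n(-3)))*(-209) = -327 + ((9/8 + 58)/(222 + 20))*(-209) = -327 + ((9*(1/8) + 58)/242)*(-209) = -327 + ((9/8 + 58)*(1/242))*(-209) = -327 + ((473/8)*(1/242))*(-209) = -327 + (43/176)*(-209) = -327 - 817/16 = -6049/16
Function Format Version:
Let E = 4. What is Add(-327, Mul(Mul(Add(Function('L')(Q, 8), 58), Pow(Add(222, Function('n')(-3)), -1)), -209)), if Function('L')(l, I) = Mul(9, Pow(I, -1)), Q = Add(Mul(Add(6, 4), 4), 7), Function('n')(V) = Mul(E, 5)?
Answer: Rational(-6049, 16) ≈ -378.06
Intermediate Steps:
Function('n')(V) = 20 (Function('n')(V) = Mul(4, 5) = 20)
Q = 47 (Q = Add(Mul(10, 4), 7) = Add(40, 7) = 47)
Add(-327, Mul(Mul(Add(Function('L')(Q, 8), 58), Pow(Add(222, Function('n')(-3)), -1)), -209)) = Add(-327, Mul(Mul(Add(Mul(9, Pow(8, -1)), 58), Pow(Add(222, 20), -1)), -209)) = Add(-327, Mul(Mul(Add(Mul(9, Rational(1, 8)), 58), Pow(242, -1)), -209)) = Add(-327, Mul(Mul(Add(Rational(9, 8), 58), Rational(1, 242)), -209)) = Add(-327, Mul(Mul(Rational(473, 8), Rational(1, 242)), -209)) = Add(-327, Mul(Rational(43, 176), -209)) = Add(-327, Rational(-817, 16)) = Rational(-6049, 16)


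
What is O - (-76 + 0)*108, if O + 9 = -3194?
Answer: 5005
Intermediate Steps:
O = -3203 (O = -9 - 3194 = -3203)
O - (-76 + 0)*108 = -3203 - (-76 + 0)*108 = -3203 - (-76)*108 = -3203 - 1*(-8208) = -3203 + 8208 = 5005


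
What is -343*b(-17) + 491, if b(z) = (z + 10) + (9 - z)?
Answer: -6026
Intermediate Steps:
b(z) = 19 (b(z) = (10 + z) + (9 - z) = 19)
-343*b(-17) + 491 = -343*19 + 491 = -6517 + 491 = -6026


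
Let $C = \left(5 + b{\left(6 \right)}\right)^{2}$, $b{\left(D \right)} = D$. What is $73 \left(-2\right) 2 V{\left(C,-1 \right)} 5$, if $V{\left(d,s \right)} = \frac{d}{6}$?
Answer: $- \frac{88330}{3} \approx -29443.0$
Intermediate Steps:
$C = 121$ ($C = \left(5 + 6\right)^{2} = 11^{2} = 121$)
$V{\left(d,s \right)} = \frac{d}{6}$ ($V{\left(d,s \right)} = d \frac{1}{6} = \frac{d}{6}$)
$73 \left(-2\right) 2 V{\left(C,-1 \right)} 5 = 73 \left(-2\right) 2 \cdot \frac{1}{6} \cdot 121 \cdot 5 = 73 \left(-4\right) \frac{121}{6} \cdot 5 = 73 \left(\left(- \frac{242}{3}\right) 5\right) = 73 \left(- \frac{1210}{3}\right) = - \frac{88330}{3}$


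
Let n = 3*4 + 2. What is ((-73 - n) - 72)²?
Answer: 25281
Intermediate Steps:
n = 14 (n = 12 + 2 = 14)
((-73 - n) - 72)² = ((-73 - 1*14) - 72)² = ((-73 - 14) - 72)² = (-87 - 72)² = (-159)² = 25281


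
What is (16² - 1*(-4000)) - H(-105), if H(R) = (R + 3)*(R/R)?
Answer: 4358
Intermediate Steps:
H(R) = 3 + R (H(R) = (3 + R)*1 = 3 + R)
(16² - 1*(-4000)) - H(-105) = (16² - 1*(-4000)) - (3 - 105) = (256 + 4000) - 1*(-102) = 4256 + 102 = 4358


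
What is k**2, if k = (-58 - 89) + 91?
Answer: 3136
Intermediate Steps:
k = -56 (k = -147 + 91 = -56)
k**2 = (-56)**2 = 3136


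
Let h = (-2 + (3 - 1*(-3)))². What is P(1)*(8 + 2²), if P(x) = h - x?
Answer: 180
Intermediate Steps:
h = 16 (h = (-2 + (3 + 3))² = (-2 + 6)² = 4² = 16)
P(x) = 16 - x
P(1)*(8 + 2²) = (16 - 1*1)*(8 + 2²) = (16 - 1)*(8 + 4) = 15*12 = 180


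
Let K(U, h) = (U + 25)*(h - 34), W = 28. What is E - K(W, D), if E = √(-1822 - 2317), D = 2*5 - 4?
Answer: 1484 + I*√4139 ≈ 1484.0 + 64.335*I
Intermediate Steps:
D = 6 (D = 10 - 4 = 6)
K(U, h) = (-34 + h)*(25 + U) (K(U, h) = (25 + U)*(-34 + h) = (-34 + h)*(25 + U))
E = I*√4139 (E = √(-4139) = I*√4139 ≈ 64.335*I)
E - K(W, D) = I*√4139 - (-850 - 34*28 + 25*6 + 28*6) = I*√4139 - (-850 - 952 + 150 + 168) = I*√4139 - 1*(-1484) = I*√4139 + 1484 = 1484 + I*√4139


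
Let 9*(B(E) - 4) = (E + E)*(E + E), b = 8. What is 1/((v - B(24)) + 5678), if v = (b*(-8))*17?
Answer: 1/4330 ≈ 0.00023095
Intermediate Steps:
v = -1088 (v = (8*(-8))*17 = -64*17 = -1088)
B(E) = 4 + 4*E²/9 (B(E) = 4 + ((E + E)*(E + E))/9 = 4 + ((2*E)*(2*E))/9 = 4 + (4*E²)/9 = 4 + 4*E²/9)
1/((v - B(24)) + 5678) = 1/((-1088 - (4 + (4/9)*24²)) + 5678) = 1/((-1088 - (4 + (4/9)*576)) + 5678) = 1/((-1088 - (4 + 256)) + 5678) = 1/((-1088 - 1*260) + 5678) = 1/((-1088 - 260) + 5678) = 1/(-1348 + 5678) = 1/4330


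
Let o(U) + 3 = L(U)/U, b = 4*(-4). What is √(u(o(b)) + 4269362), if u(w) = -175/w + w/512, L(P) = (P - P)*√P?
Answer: √39346977738/96 ≈ 2066.3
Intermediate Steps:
b = -16
L(P) = 0 (L(P) = 0*√P = 0)
o(U) = -3 (o(U) = -3 + 0/U = -3 + 0 = -3)
u(w) = -175/w + w/512 (u(w) = -175/w + w*(1/512) = -175/w + w/512)
√(u(o(b)) + 4269362) = √((-175/(-3) + (1/512)*(-3)) + 4269362) = √((-175*(-⅓) - 3/512) + 4269362) = √((175/3 - 3/512) + 4269362) = √(89591/1536 + 4269362) = √(6557829623/1536) = √39346977738/96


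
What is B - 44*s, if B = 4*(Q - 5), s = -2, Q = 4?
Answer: 84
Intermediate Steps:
B = -4 (B = 4*(4 - 5) = 4*(-1) = -4)
B - 44*s = -4 - 44*(-2) = -4 + 88 = 84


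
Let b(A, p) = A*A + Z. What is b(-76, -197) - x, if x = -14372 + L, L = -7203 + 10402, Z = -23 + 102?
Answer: 17028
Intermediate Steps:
Z = 79
b(A, p) = 79 + A² (b(A, p) = A*A + 79 = A² + 79 = 79 + A²)
L = 3199
x = -11173 (x = -14372 + 3199 = -11173)
b(-76, -197) - x = (79 + (-76)²) - 1*(-11173) = (79 + 5776) + 11173 = 5855 + 11173 = 17028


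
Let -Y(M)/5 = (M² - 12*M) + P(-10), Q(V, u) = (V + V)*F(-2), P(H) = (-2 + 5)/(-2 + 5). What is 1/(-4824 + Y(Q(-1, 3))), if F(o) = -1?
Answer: -1/4729 ≈ -0.00021146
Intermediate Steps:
P(H) = 1 (P(H) = 3/3 = 3*(⅓) = 1)
Q(V, u) = -2*V (Q(V, u) = (V + V)*(-1) = (2*V)*(-1) = -2*V)
Y(M) = -5 - 5*M² + 60*M (Y(M) = -5*((M² - 12*M) + 1) = -5*(1 + M² - 12*M) = -5 - 5*M² + 60*M)
1/(-4824 + Y(Q(-1, 3))) = 1/(-4824 + (-5 - 5*(-2*(-1))² + 60*(-2*(-1)))) = 1/(-4824 + (-5 - 5*2² + 60*2)) = 1/(-4824 + (-5 - 5*4 + 120)) = 1/(-4824 + (-5 - 20 + 120)) = 1/(-4824 + 95) = 1/(-4729) = -1/4729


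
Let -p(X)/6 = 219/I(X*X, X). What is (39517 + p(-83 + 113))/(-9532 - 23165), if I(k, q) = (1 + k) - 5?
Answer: -17702959/14648256 ≈ -1.2085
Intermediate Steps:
I(k, q) = -4 + k
p(X) = -1314/(-4 + X²) (p(X) = -1314/(-4 + X*X) = -1314/(-4 + X²))
(39517 + p(-83 + 113))/(-9532 - 23165) = (39517 - 1314/(-4 + (-83 + 113)²))/(-9532 - 23165) = (39517 - 1314/(-4 + 30²))/(-32697) = (39517 - 1314/(-4 + 900))*(-1/32697) = (39517 - 1314/896)*(-1/32697) = (39517 - 1314*1/896)*(-1/32697) = (39517 - 657/448)*(-1/32697) = (17702959/448)*(-1/32697) = -17702959/14648256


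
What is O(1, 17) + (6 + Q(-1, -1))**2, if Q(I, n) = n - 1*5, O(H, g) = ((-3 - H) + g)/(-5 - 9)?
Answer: -13/14 ≈ -0.92857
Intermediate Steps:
O(H, g) = 3/14 - g/14 + H/14 (O(H, g) = (-3 + g - H)/(-14) = (-3 + g - H)*(-1/14) = 3/14 - g/14 + H/14)
Q(I, n) = -5 + n (Q(I, n) = n - 5 = -5 + n)
O(1, 17) + (6 + Q(-1, -1))**2 = (3/14 - 1/14*17 + (1/14)*1) + (6 + (-5 - 1))**2 = (3/14 - 17/14 + 1/14) + (6 - 6)**2 = -13/14 + 0**2 = -13/14 + 0 = -13/14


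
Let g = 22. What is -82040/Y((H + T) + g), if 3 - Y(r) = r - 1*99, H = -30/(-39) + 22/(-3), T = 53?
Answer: -457080/187 ≈ -2444.3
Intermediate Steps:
H = -256/39 (H = -30*(-1/39) + 22*(-⅓) = 10/13 - 22/3 = -256/39 ≈ -6.5641)
Y(r) = 102 - r (Y(r) = 3 - (r - 1*99) = 3 - (r - 99) = 3 - (-99 + r) = 3 + (99 - r) = 102 - r)
-82040/Y((H + T) + g) = -82040/(102 - ((-256/39 + 53) + 22)) = -82040/(102 - (1811/39 + 22)) = -82040/(102 - 1*2669/39) = -82040/(102 - 2669/39) = -82040/1309/39 = -82040*39/1309 = -457080/187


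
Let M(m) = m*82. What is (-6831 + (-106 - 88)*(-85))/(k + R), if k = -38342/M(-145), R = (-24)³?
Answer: -57422755/82164509 ≈ -0.69888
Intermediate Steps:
R = -13824
M(m) = 82*m
k = 19171/5945 (k = -38342/(82*(-145)) = -38342/(-11890) = -38342*(-1/11890) = 19171/5945 ≈ 3.2247)
(-6831 + (-106 - 88)*(-85))/(k + R) = (-6831 + (-106 - 88)*(-85))/(19171/5945 - 13824) = (-6831 - 194*(-85))/(-82164509/5945) = (-6831 + 16490)*(-5945/82164509) = 9659*(-5945/82164509) = -57422755/82164509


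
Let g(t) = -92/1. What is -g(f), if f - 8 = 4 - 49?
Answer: 92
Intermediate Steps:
f = -37 (f = 8 + (4 - 49) = 8 - 45 = -37)
g(t) = -92 (g(t) = -92*1 = -92)
-g(f) = -1*(-92) = 92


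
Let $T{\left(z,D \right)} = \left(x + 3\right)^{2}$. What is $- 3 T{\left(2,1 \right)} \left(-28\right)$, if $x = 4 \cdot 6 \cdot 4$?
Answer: $823284$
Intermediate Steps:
$x = 96$ ($x = 4 \cdot 24 = 96$)
$T{\left(z,D \right)} = 9801$ ($T{\left(z,D \right)} = \left(96 + 3\right)^{2} = 99^{2} = 9801$)
$- 3 T{\left(2,1 \right)} \left(-28\right) = \left(-3\right) 9801 \left(-28\right) = \left(-29403\right) \left(-28\right) = 823284$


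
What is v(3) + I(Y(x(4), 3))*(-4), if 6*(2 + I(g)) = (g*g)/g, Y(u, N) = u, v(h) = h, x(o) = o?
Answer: 25/3 ≈ 8.3333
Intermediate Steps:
I(g) = -2 + g/6 (I(g) = -2 + ((g*g)/g)/6 = -2 + (g²/g)/6 = -2 + g/6)
v(3) + I(Y(x(4), 3))*(-4) = 3 + (-2 + (⅙)*4)*(-4) = 3 + (-2 + ⅔)*(-4) = 3 - 4/3*(-4) = 3 + 16/3 = 25/3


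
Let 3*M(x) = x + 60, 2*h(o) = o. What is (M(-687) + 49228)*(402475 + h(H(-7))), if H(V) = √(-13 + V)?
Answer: 19728922025 + 49019*I*√5 ≈ 1.9729e+10 + 1.0961e+5*I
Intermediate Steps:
h(o) = o/2
M(x) = 20 + x/3 (M(x) = (x + 60)/3 = (60 + x)/3 = 20 + x/3)
(M(-687) + 49228)*(402475 + h(H(-7))) = ((20 + (⅓)*(-687)) + 49228)*(402475 + √(-13 - 7)/2) = ((20 - 229) + 49228)*(402475 + √(-20)/2) = (-209 + 49228)*(402475 + (2*I*√5)/2) = 49019*(402475 + I*√5) = 19728922025 + 49019*I*√5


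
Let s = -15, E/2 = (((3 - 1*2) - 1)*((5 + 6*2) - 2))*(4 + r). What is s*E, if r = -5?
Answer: 0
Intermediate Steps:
E = 0 (E = 2*((((3 - 1*2) - 1)*((5 + 6*2) - 2))*(4 - 5)) = 2*((((3 - 2) - 1)*((5 + 12) - 2))*(-1)) = 2*(((1 - 1)*(17 - 2))*(-1)) = 2*((0*15)*(-1)) = 2*(0*(-1)) = 2*0 = 0)
s*E = -15*0 = 0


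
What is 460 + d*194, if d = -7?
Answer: -898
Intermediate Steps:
460 + d*194 = 460 - 7*194 = 460 - 1358 = -898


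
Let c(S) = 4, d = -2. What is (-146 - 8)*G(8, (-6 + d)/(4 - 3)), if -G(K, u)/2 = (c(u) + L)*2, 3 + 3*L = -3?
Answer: 1232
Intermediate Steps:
L = -2 (L = -1 + (⅓)*(-3) = -1 - 1 = -2)
G(K, u) = -8 (G(K, u) = -2*(4 - 2)*2 = -4*2 = -2*4 = -8)
(-146 - 8)*G(8, (-6 + d)/(4 - 3)) = (-146 - 8)*(-8) = -154*(-8) = 1232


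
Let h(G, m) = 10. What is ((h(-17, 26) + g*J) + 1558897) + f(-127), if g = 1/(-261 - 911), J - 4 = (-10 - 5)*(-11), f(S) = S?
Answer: 1826889991/1172 ≈ 1.5588e+6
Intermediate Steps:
J = 169 (J = 4 + (-10 - 5)*(-11) = 4 - 15*(-11) = 4 + 165 = 169)
g = -1/1172 (g = 1/(-1172) = -1/1172 ≈ -0.00085324)
((h(-17, 26) + g*J) + 1558897) + f(-127) = ((10 - 1/1172*169) + 1558897) - 127 = ((10 - 169/1172) + 1558897) - 127 = (11551/1172 + 1558897) - 127 = 1827038835/1172 - 127 = 1826889991/1172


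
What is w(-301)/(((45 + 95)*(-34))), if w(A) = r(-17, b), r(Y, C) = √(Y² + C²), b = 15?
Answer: -√514/4760 ≈ -0.0047629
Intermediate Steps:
r(Y, C) = √(C² + Y²)
w(A) = √514 (w(A) = √(15² + (-17)²) = √(225 + 289) = √514)
w(-301)/(((45 + 95)*(-34))) = √514/(((45 + 95)*(-34))) = √514/((140*(-34))) = √514/(-4760) = √514*(-1/4760) = -√514/4760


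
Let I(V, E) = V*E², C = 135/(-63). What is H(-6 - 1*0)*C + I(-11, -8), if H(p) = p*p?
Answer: -5468/7 ≈ -781.14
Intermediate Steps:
H(p) = p²
C = -15/7 (C = 135*(-1/63) = -15/7 ≈ -2.1429)
H(-6 - 1*0)*C + I(-11, -8) = (-6 - 1*0)²*(-15/7) - 11*(-8)² = (-6 + 0)²*(-15/7) - 11*64 = (-6)²*(-15/7) - 704 = 36*(-15/7) - 704 = -540/7 - 704 = -5468/7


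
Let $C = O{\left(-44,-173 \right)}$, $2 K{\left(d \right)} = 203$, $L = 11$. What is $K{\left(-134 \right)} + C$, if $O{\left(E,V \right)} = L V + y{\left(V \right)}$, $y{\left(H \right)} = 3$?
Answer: $- \frac{3597}{2} \approx -1798.5$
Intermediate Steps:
$K{\left(d \right)} = \frac{203}{2}$ ($K{\left(d \right)} = \frac{1}{2} \cdot 203 = \frac{203}{2}$)
$O{\left(E,V \right)} = 3 + 11 V$ ($O{\left(E,V \right)} = 11 V + 3 = 3 + 11 V$)
$C = -1900$ ($C = 3 + 11 \left(-173\right) = 3 - 1903 = -1900$)
$K{\left(-134 \right)} + C = \frac{203}{2} - 1900 = - \frac{3597}{2}$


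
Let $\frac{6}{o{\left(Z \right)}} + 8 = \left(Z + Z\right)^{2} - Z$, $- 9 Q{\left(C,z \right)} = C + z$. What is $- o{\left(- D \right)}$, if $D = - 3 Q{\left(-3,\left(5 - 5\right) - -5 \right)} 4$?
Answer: $- \frac{27}{104} \approx -0.25962$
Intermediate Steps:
$Q{\left(C,z \right)} = - \frac{C}{9} - \frac{z}{9}$ ($Q{\left(C,z \right)} = - \frac{C + z}{9} = - \frac{C}{9} - \frac{z}{9}$)
$D = \frac{8}{3}$ ($D = - 3 \left(\left(- \frac{1}{9}\right) \left(-3\right) - \frac{\left(5 - 5\right) - -5}{9}\right) 4 = - 3 \left(\frac{1}{3} - \frac{\left(5 - 5\right) + 5}{9}\right) 4 = - 3 \left(\frac{1}{3} - \frac{0 + 5}{9}\right) 4 = - 3 \left(\frac{1}{3} - \frac{5}{9}\right) 4 = \left(-3\right) \left(- \frac{2}{9}\right) 4 = \frac{2}{3} \cdot 4 = \frac{8}{3} \approx 2.6667$)
$o{\left(Z \right)} = \frac{6}{-8 - Z + 4 Z^{2}}$ ($o{\left(Z \right)} = \frac{6}{-8 - \left(Z - \left(Z + Z\right)^{2}\right)} = \frac{6}{-8 - \left(Z - 4 Z^{2}\right)} = \frac{6}{-8 + \left(4 Z^{2} - Z\right)} = \frac{6}{-8 + \left(- Z + 4 Z^{2}\right)} = \frac{6}{-8 - Z + 4 Z^{2}}$)
$- o{\left(- D \right)} = - \frac{6}{-8 - \left(-1\right) \frac{8}{3} + 4 \left(\left(-1\right) \frac{8}{3}\right)^{2}} = - \frac{6}{-8 - - \frac{8}{3} + 4 \left(- \frac{8}{3}\right)^{2}} = - \frac{6}{-8 + \frac{8}{3} + 4 \cdot \frac{64}{9}} = - \frac{6}{-8 + \frac{8}{3} + \frac{256}{9}} = - \frac{6}{\frac{208}{9}} = - \frac{6 \cdot 9}{208} = \left(-1\right) \frac{27}{104} = - \frac{27}{104}$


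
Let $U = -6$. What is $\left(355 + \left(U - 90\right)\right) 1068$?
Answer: $276612$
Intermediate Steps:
$\left(355 + \left(U - 90\right)\right) 1068 = \left(355 - 96\right) 1068 = 259 \cdot 1068 = 276612$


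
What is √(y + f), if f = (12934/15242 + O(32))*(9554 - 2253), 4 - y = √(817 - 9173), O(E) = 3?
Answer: √(1632180531494 - 116159282*I*√2089)/7621 ≈ 167.64 - 0.27264*I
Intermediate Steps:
y = 4 - 2*I*√2089 (y = 4 - √(817 - 9173) = 4 - √(-8356) = 4 - 2*I*√2089 ≈ 4.0 - 91.411*I)
f = 214138330/7621 (f = (12934/15242 + 3)*(9554 - 2253) = (12934*(1/15242) + 3)*7301 = (6467/7621 + 3)*7301 = (29330/7621)*7301 = 214138330/7621 ≈ 28098.)
√(y + f) = √((4 - 2*I*√2089) + 214138330/7621) = √(214168814/7621 - 2*I*√2089)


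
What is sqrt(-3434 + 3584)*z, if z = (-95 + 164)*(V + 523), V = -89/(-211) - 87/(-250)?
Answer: 1906391133*sqrt(6)/10550 ≈ 4.4262e+5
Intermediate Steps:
V = 40607/52750 (V = -89*(-1/211) - 87*(-1/250) = 89/211 + 87/250 = 40607/52750 ≈ 0.76980)
z = 1906391133/52750 (z = (-95 + 164)*(40607/52750 + 523) = 69*(27628857/52750) = 1906391133/52750 ≈ 36140.)
sqrt(-3434 + 3584)*z = sqrt(-3434 + 3584)*(1906391133/52750) = sqrt(150)*(1906391133/52750) = (5*sqrt(6))*(1906391133/52750) = 1906391133*sqrt(6)/10550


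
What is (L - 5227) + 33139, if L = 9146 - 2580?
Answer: 34478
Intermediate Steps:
L = 6566
(L - 5227) + 33139 = (6566 - 5227) + 33139 = 1339 + 33139 = 34478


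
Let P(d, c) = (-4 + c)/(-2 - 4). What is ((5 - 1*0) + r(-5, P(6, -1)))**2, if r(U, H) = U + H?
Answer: 25/36 ≈ 0.69444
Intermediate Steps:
P(d, c) = 2/3 - c/6 (P(d, c) = (-4 + c)/(-6) = (-4 + c)*(-1/6) = 2/3 - c/6)
r(U, H) = H + U
((5 - 1*0) + r(-5, P(6, -1)))**2 = ((5 - 1*0) + ((2/3 - 1/6*(-1)) - 5))**2 = ((5 + 0) + ((2/3 + 1/6) - 5))**2 = (5 + (5/6 - 5))**2 = (5 - 25/6)**2 = (5/6)**2 = 25/36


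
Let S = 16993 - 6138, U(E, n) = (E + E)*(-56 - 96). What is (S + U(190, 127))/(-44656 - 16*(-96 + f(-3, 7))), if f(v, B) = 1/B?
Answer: 328335/301856 ≈ 1.0877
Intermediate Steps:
U(E, n) = -304*E (U(E, n) = (2*E)*(-152) = -304*E)
S = 10855
(S + U(190, 127))/(-44656 - 16*(-96 + f(-3, 7))) = (10855 - 304*190)/(-44656 - 16*(-96 + 1/7)) = (10855 - 57760)/(-44656 - 16*(-96 + ⅐)) = -46905/(-44656 - 16*(-671/7)) = -46905/(-44656 + 10736/7) = -46905/(-301856/7) = -46905*(-7/301856) = 328335/301856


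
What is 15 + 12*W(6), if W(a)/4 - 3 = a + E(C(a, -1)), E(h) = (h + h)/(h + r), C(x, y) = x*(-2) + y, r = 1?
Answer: 551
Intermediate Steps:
C(x, y) = y - 2*x (C(x, y) = -2*x + y = y - 2*x)
E(h) = 2*h/(1 + h) (E(h) = (h + h)/(h + 1) = (2*h)/(1 + h) = 2*h/(1 + h))
W(a) = 12 + 4*a - 4*(-1 - 2*a)/a (W(a) = 12 + 4*(a + 2*(-1 - 2*a)/(1 + (-1 - 2*a))) = 12 + 4*(a + 2*(-1 - 2*a)/((-2*a))) = 12 + 4*(a + 2*(-1 - 2*a)*(-1/(2*a))) = 12 + 4*(a - (-1 - 2*a)/a) = 12 + (4*a - 4*(-1 - 2*a)/a) = 12 + 4*a - 4*(-1 - 2*a)/a)
15 + 12*W(6) = 15 + 12*(20 + 4*6 + 4/6) = 15 + 12*(20 + 24 + 4*(⅙)) = 15 + 12*(20 + 24 + ⅔) = 15 + 12*(134/3) = 15 + 536 = 551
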